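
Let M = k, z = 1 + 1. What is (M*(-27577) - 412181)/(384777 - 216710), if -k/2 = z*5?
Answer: 139359/168067 ≈ 0.82919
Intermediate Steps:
z = 2
k = -20 (k = -4*5 = -2*10 = -20)
M = -20
(M*(-27577) - 412181)/(384777 - 216710) = (-20*(-27577) - 412181)/(384777 - 216710) = (551540 - 412181)/168067 = 139359*(1/168067) = 139359/168067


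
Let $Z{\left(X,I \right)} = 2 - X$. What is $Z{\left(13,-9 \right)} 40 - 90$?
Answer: $-530$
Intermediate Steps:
$Z{\left(13,-9 \right)} 40 - 90 = \left(2 - 13\right) 40 - 90 = \left(-11\right) 40 - 90 = -440 - 90 = -530$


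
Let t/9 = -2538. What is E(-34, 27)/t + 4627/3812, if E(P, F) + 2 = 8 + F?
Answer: 17594023/14512284 ≈ 1.2124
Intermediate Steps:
t = -22842 (t = 9*(-2538) = -22842)
E(P, F) = 6 + F (E(P, F) = -2 + (8 + F) = 6 + F)
E(-34, 27)/t + 4627/3812 = (6 + 27)/(-22842) + 4627/3812 = 33*(-1/22842) + 4627*(1/3812) = -11/7614 + 4627/3812 = 17594023/14512284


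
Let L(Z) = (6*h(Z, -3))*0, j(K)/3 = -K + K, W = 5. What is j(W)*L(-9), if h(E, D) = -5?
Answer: 0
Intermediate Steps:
j(K) = 0 (j(K) = 3*(-K + K) = 3*0 = 0)
L(Z) = 0 (L(Z) = (6*(-5))*0 = -30*0 = 0)
j(W)*L(-9) = 0*0 = 0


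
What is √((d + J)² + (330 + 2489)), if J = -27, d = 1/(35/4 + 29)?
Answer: 2*√20216337/151 ≈ 59.553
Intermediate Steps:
d = 4/151 (d = 1/(35*(¼) + 29) = 1/(35/4 + 29) = 1/(151/4) = 4/151 ≈ 0.026490)
√((d + J)² + (330 + 2489)) = √((4/151 - 27)² + (330 + 2489)) = √((-4073/151)² + 2819) = √(16589329/22801 + 2819) = √(80865348/22801) = 2*√20216337/151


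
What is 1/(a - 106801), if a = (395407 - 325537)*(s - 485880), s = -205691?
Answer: -1/48320172571 ≈ -2.0695e-11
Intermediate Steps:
a = -48320065770 (a = (395407 - 325537)*(-205691 - 485880) = 69870*(-691571) = -48320065770)
1/(a - 106801) = 1/(-48320065770 - 106801) = 1/(-48320172571) = -1/48320172571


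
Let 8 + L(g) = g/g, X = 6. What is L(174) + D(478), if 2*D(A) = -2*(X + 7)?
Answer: -20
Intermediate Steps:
D(A) = -13 (D(A) = (-2*(6 + 7))/2 = (-2*13)/2 = (1/2)*(-26) = -13)
L(g) = -7 (L(g) = -8 + g/g = -8 + 1 = -7)
L(174) + D(478) = -7 - 13 = -20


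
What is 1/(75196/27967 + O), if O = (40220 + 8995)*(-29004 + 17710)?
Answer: -27967/15545015275874 ≈ -1.7991e-9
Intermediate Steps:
O = -555834210 (O = 49215*(-11294) = -555834210)
1/(75196/27967 + O) = 1/(75196/27967 - 555834210) = 1/(-15545015275874/27967) = -27967/15545015275874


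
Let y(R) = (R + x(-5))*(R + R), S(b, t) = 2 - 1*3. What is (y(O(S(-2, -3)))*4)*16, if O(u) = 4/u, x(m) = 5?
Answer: -512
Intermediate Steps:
S(b, t) = -1 (S(b, t) = 2 - 3 = -1)
y(R) = 2*R*(5 + R) (y(R) = (R + 5)*(R + R) = (5 + R)*(2*R) = 2*R*(5 + R))
(y(O(S(-2, -3)))*4)*16 = ((2*(4/(-1))*(5 + 4/(-1)))*4)*16 = ((2*(4*(-1))*(5 + 4*(-1)))*4)*16 = ((2*(-4)*(5 - 4))*4)*16 = ((2*(-4)*1)*4)*16 = -8*4*16 = -32*16 = -512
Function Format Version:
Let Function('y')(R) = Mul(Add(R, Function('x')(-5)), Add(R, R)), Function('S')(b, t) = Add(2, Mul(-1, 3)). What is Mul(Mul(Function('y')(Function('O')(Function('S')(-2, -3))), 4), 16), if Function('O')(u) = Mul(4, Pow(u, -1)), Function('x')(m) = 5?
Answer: -512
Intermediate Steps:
Function('S')(b, t) = -1 (Function('S')(b, t) = Add(2, -3) = -1)
Function('y')(R) = Mul(2, R, Add(5, R)) (Function('y')(R) = Mul(Add(R, 5), Add(R, R)) = Mul(Add(5, R), Mul(2, R)) = Mul(2, R, Add(5, R)))
Mul(Mul(Function('y')(Function('O')(Function('S')(-2, -3))), 4), 16) = Mul(Mul(Mul(2, Mul(4, Pow(-1, -1)), Add(5, Mul(4, Pow(-1, -1)))), 4), 16) = Mul(Mul(Mul(2, Mul(4, -1), Add(5, Mul(4, -1))), 4), 16) = Mul(Mul(Mul(2, -4, Add(5, -4)), 4), 16) = Mul(Mul(Mul(2, -4, 1), 4), 16) = Mul(Mul(-8, 4), 16) = Mul(-32, 16) = -512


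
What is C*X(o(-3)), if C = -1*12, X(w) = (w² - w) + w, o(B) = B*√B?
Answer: 324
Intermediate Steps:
o(B) = B^(3/2)
X(w) = w²
C = -12
C*X(o(-3)) = -12*((-3)^(3/2))² = -12*(-3*I*√3)² = -12*(-27) = 324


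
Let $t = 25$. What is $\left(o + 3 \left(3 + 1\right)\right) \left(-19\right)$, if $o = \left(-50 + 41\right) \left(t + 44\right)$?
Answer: $11571$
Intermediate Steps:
$o = -621$ ($o = \left(-50 + 41\right) \left(25 + 44\right) = \left(-9\right) 69 = -621$)
$\left(o + 3 \left(3 + 1\right)\right) \left(-19\right) = \left(-621 + 3 \left(3 + 1\right)\right) \left(-19\right) = \left(-621 + 3 \cdot 4\right) \left(-19\right) = \left(-621 + 12\right) \left(-19\right) = \left(-609\right) \left(-19\right) = 11571$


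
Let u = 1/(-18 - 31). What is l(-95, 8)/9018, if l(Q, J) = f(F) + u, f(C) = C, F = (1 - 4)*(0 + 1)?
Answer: -74/220941 ≈ -0.00033493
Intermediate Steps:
u = -1/49 (u = 1/(-49) = -1/49 ≈ -0.020408)
F = -3 (F = -3*1 = -3)
l(Q, J) = -148/49 (l(Q, J) = -3 - 1/49 = -148/49)
l(-95, 8)/9018 = -148/49/9018 = -148/49*1/9018 = -74/220941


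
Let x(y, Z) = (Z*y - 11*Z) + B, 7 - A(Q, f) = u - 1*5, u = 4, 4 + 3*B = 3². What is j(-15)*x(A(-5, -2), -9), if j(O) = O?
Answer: -430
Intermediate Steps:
B = 5/3 (B = -4/3 + (⅓)*3² = -4/3 + (⅓)*9 = -4/3 + 3 = 5/3 ≈ 1.6667)
A(Q, f) = 8 (A(Q, f) = 7 - (4 - 1*5) = 7 - (4 - 5) = 7 - 1*(-1) = 7 + 1 = 8)
x(y, Z) = 5/3 - 11*Z + Z*y (x(y, Z) = (Z*y - 11*Z) + 5/3 = (-11*Z + Z*y) + 5/3 = 5/3 - 11*Z + Z*y)
j(-15)*x(A(-5, -2), -9) = -15*(5/3 - 11*(-9) - 9*8) = -15*(5/3 + 99 - 72) = -15*86/3 = -430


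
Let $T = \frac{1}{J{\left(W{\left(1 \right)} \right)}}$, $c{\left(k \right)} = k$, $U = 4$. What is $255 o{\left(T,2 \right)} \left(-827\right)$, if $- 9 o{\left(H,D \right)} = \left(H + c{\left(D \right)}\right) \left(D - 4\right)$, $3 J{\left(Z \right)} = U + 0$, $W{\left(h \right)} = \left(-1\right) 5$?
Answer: $- \frac{773245}{6} \approx -1.2887 \cdot 10^{5}$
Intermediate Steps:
$W{\left(h \right)} = -5$
$J{\left(Z \right)} = \frac{4}{3}$ ($J{\left(Z \right)} = \frac{4 + 0}{3} = \frac{1}{3} \cdot 4 = \frac{4}{3}$)
$T = \frac{3}{4}$ ($T = \frac{1}{\frac{4}{3}} = \frac{3}{4} \approx 0.75$)
$o{\left(H,D \right)} = - \frac{\left(-4 + D\right) \left(D + H\right)}{9}$ ($o{\left(H,D \right)} = - \frac{\left(H + D\right) \left(D - 4\right)}{9} = - \frac{\left(D + H\right) \left(-4 + D\right)}{9} = - \frac{\left(-4 + D\right) \left(D + H\right)}{9}$)
$255 o{\left(T,2 \right)} \left(-827\right) = 255 \left(- \frac{2^{2}}{9} + \frac{4}{9} \cdot 2 + \frac{4}{9} \cdot \frac{3}{4} - \frac{2}{9} \cdot \frac{3}{4}\right) \left(-827\right) = 255 \left(\left(- \frac{1}{9}\right) 4 + \frac{8}{9} + \frac{1}{3} - \frac{1}{6}\right) \left(-827\right) = 255 \left(- \frac{4}{9} + \frac{8}{9} + \frac{1}{3} - \frac{1}{6}\right) \left(-827\right) = 255 \cdot \frac{11}{18} \left(-827\right) = \frac{935}{6} \left(-827\right) = - \frac{773245}{6}$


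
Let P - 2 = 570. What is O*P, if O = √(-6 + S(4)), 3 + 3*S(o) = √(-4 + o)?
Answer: 572*I*√7 ≈ 1513.4*I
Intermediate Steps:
S(o) = -1 + √(-4 + o)/3
P = 572 (P = 2 + 570 = 572)
O = I*√7 (O = √(-6 + (-1 + √(-4 + 4)/3)) = √(-6 + (-1 + √0/3)) = √(-6 + (-1 + (⅓)*0)) = √(-6 + (-1 + 0)) = √(-6 - 1) = √(-7) = I*√7 ≈ 2.6458*I)
O*P = (I*√7)*572 = 572*I*√7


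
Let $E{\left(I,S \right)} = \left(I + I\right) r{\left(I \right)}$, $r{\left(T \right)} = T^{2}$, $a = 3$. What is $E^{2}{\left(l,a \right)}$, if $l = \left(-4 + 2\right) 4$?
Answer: $1048576$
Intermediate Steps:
$l = -8$ ($l = \left(-2\right) 4 = -8$)
$E{\left(I,S \right)} = 2 I^{3}$ ($E{\left(I,S \right)} = \left(I + I\right) I^{2} = 2 I I^{2} = 2 I^{3}$)
$E^{2}{\left(l,a \right)} = \left(2 \left(-8\right)^{3}\right)^{2} = \left(2 \left(-512\right)\right)^{2} = \left(-1024\right)^{2} = 1048576$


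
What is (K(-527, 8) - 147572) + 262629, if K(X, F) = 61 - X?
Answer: 115645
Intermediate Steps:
(K(-527, 8) - 147572) + 262629 = ((61 - 1*(-527)) - 147572) + 262629 = ((61 + 527) - 147572) + 262629 = (588 - 147572) + 262629 = -146984 + 262629 = 115645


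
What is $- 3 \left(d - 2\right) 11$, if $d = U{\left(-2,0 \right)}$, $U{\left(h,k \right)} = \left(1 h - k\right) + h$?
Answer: $198$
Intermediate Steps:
$U{\left(h,k \right)} = - k + 2 h$ ($U{\left(h,k \right)} = \left(h - k\right) + h = - k + 2 h$)
$d = -4$ ($d = \left(-1\right) 0 + 2 \left(-2\right) = 0 - 4 = -4$)
$- 3 \left(d - 2\right) 11 = - 3 \left(-4 - 2\right) 11 = \left(-3\right) \left(-6\right) 11 = 18 \cdot 11 = 198$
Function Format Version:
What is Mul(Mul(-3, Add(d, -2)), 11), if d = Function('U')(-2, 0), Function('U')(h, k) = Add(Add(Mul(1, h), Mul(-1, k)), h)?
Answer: 198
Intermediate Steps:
Function('U')(h, k) = Add(Mul(-1, k), Mul(2, h)) (Function('U')(h, k) = Add(Add(h, Mul(-1, k)), h) = Add(Mul(-1, k), Mul(2, h)))
d = -4 (d = Add(Mul(-1, 0), Mul(2, -2)) = Add(0, -4) = -4)
Mul(Mul(-3, Add(d, -2)), 11) = Mul(Mul(-3, Add(-4, -2)), 11) = Mul(Mul(-3, -6), 11) = Mul(18, 11) = 198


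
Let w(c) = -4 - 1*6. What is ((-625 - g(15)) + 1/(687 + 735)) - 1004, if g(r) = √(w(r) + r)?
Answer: -2316437/1422 - √5 ≈ -1631.2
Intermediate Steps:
w(c) = -10 (w(c) = -4 - 6 = -10)
g(r) = √(-10 + r)
((-625 - g(15)) + 1/(687 + 735)) - 1004 = ((-625 - √(-10 + 15)) + 1/(687 + 735)) - 1004 = ((-625 - √5) + 1/1422) - 1004 = (-888749/1422 - √5) - 1004 = -2316437/1422 - √5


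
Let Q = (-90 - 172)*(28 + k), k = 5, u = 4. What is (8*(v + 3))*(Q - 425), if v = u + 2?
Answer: -653112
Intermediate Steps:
v = 6 (v = 4 + 2 = 6)
Q = -8646 (Q = (-90 - 172)*(28 + 5) = -262*33 = -8646)
(8*(v + 3))*(Q - 425) = (8*(6 + 3))*(-8646 - 425) = (8*9)*(-9071) = 72*(-9071) = -653112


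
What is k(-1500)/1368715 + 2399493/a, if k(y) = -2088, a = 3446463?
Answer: 1092341948917/1572408535015 ≈ 0.69469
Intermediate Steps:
k(-1500)/1368715 + 2399493/a = -2088/1368715 + 2399493/3446463 = -2088*1/1368715 + 2399493*(1/3446463) = -2088/1368715 + 799831/1148821 = 1092341948917/1572408535015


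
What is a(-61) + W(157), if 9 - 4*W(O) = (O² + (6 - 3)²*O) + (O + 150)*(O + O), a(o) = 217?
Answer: -121583/4 ≈ -30396.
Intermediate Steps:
W(O) = 9/4 - 9*O/4 - O²/4 - O*(150 + O)/2 (W(O) = 9/4 - ((O² + (6 - 3)²*O) + (O + 150)*(O + O))/4 = 9/4 - ((O² + 3²*O) + (150 + O)*(2*O))/4 = 9/4 - ((O² + 9*O) + 2*O*(150 + O))/4 = 9/4 - (O² + 9*O + 2*O*(150 + O))/4 = 9/4 + (-9*O/4 - O²/4 - O*(150 + O)/2) = 9/4 - 9*O/4 - O²/4 - O*(150 + O)/2)
a(-61) + W(157) = 217 + (9/4 - 309/4*157 - ¾*157²) = 217 + (9/4 - 48513/4 - ¾*24649) = 217 + (9/4 - 48513/4 - 73947/4) = 217 - 122451/4 = -121583/4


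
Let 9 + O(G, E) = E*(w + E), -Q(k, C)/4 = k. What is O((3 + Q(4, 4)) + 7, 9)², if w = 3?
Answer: 9801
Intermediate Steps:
Q(k, C) = -4*k
O(G, E) = -9 + E*(3 + E)
O((3 + Q(4, 4)) + 7, 9)² = (-9 + 9² + 3*9)² = (-9 + 81 + 27)² = 99² = 9801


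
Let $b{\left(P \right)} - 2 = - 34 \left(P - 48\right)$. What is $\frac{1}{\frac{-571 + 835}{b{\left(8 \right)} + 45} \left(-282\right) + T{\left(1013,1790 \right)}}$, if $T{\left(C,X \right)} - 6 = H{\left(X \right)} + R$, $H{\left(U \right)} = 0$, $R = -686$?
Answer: $- \frac{469}{343736} \approx -0.0013644$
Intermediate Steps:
$b{\left(P \right)} = 1634 - 34 P$ ($b{\left(P \right)} = 2 - 34 \left(P - 48\right) = 2 - 34 \left(-48 + P\right) = 2 - \left(-1632 + 34 P\right) = 1634 - 34 P$)
$T{\left(C,X \right)} = -680$ ($T{\left(C,X \right)} = 6 + \left(0 - 686\right) = 6 - 686 = -680$)
$\frac{1}{\frac{-571 + 835}{b{\left(8 \right)} + 45} \left(-282\right) + T{\left(1013,1790 \right)}} = \frac{1}{\frac{-571 + 835}{\left(1634 - 272\right) + 45} \left(-282\right) - 680} = \frac{1}{\frac{264}{\left(1634 - 272\right) + 45} \left(-282\right) - 680} = \frac{1}{\frac{264}{1362 + 45} \left(-282\right) - 680} = \frac{1}{\frac{264}{1407} \left(-282\right) - 680} = \frac{1}{264 \cdot \frac{1}{1407} \left(-282\right) - 680} = \frac{1}{\frac{88}{469} \left(-282\right) - 680} = \frac{1}{- \frac{24816}{469} - 680} = \frac{1}{- \frac{343736}{469}} = - \frac{469}{343736}$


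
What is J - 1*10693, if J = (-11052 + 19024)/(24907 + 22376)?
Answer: -505589147/47283 ≈ -10693.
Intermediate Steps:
J = 7972/47283 ≈ 0.16860
J - 1*10693 = 7972/47283 - 1*10693 = 7972/47283 - 10693 = -505589147/47283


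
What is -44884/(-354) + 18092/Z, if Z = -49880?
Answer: 279051169/2207190 ≈ 126.43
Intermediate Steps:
-44884/(-354) + 18092/Z = -44884/(-354) + 18092/(-49880) = -44884*(-1/354) + 18092*(-1/49880) = 22442/177 - 4523/12470 = 279051169/2207190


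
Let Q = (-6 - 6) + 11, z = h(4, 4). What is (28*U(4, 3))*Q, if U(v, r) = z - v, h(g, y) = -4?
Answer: 224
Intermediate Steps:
z = -4
U(v, r) = -4 - v
Q = -1 (Q = -12 + 11 = -1)
(28*U(4, 3))*Q = (28*(-4 - 1*4))*(-1) = (28*(-4 - 4))*(-1) = (28*(-8))*(-1) = -224*(-1) = 224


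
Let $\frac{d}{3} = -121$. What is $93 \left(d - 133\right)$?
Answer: $-46128$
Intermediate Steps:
$d = -363$ ($d = 3 \left(-121\right) = -363$)
$93 \left(d - 133\right) = 93 \left(-363 - 133\right) = 93 \left(-496\right) = -46128$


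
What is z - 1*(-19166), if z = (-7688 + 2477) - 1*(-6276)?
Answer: 20231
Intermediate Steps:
z = 1065 (z = -5211 + 6276 = 1065)
z - 1*(-19166) = 1065 - 1*(-19166) = 1065 + 19166 = 20231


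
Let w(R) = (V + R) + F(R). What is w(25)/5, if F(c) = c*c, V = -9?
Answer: 641/5 ≈ 128.20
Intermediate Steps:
F(c) = c²
w(R) = -9 + R + R² (w(R) = (-9 + R) + R² = -9 + R + R²)
w(25)/5 = (-9 + 25 + 25²)/5 = (-9 + 25 + 625)*(⅕) = 641*(⅕) = 641/5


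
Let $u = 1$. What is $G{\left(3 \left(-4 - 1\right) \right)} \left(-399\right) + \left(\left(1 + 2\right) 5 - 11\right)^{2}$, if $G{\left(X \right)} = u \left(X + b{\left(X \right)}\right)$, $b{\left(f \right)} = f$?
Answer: $11986$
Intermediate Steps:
$G{\left(X \right)} = 2 X$ ($G{\left(X \right)} = 1 \left(X + X\right) = 1 \cdot 2 X = 2 X$)
$G{\left(3 \left(-4 - 1\right) \right)} \left(-399\right) + \left(\left(1 + 2\right) 5 - 11\right)^{2} = 2 \cdot 3 \left(-4 - 1\right) \left(-399\right) + \left(\left(1 + 2\right) 5 - 11\right)^{2} = 2 \cdot 3 \left(-5\right) \left(-399\right) + \left(3 \cdot 5 - 11\right)^{2} = 2 \left(-15\right) \left(-399\right) + \left(15 - 11\right)^{2} = \left(-30\right) \left(-399\right) + 4^{2} = 11970 + 16 = 11986$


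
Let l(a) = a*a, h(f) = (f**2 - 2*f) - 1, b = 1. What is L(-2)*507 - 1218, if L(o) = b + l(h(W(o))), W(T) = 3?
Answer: 1317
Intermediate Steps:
h(f) = -1 + f**2 - 2*f
l(a) = a**2
L(o) = 5 (L(o) = 1 + (-1 + 3**2 - 2*3)**2 = 1 + (-1 + 9 - 6)**2 = 1 + 2**2 = 1 + 4 = 5)
L(-2)*507 - 1218 = 5*507 - 1218 = 2535 - 1218 = 1317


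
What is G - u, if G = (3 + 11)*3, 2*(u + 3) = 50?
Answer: 20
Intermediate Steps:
u = 22 (u = -3 + (½)*50 = -3 + 25 = 22)
G = 42 (G = 14*3 = 42)
G - u = 42 - 1*22 = 42 - 22 = 20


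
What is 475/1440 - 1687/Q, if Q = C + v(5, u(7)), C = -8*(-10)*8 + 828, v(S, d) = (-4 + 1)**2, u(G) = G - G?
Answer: -49363/60768 ≈ -0.81232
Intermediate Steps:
u(G) = 0
v(S, d) = 9 (v(S, d) = (-3)**2 = 9)
C = 1468 (C = 80*8 + 828 = 640 + 828 = 1468)
Q = 1477 (Q = 1468 + 9 = 1477)
475/1440 - 1687/Q = 475/1440 - 1687/1477 = 475*(1/1440) - 1687*1/1477 = 95/288 - 241/211 = -49363/60768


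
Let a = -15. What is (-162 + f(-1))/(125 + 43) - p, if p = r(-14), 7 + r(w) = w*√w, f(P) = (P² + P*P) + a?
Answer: 143/24 + 14*I*√14 ≈ 5.9583 + 52.383*I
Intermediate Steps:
f(P) = -15 + 2*P² (f(P) = (P² + P*P) - 15 = (P² + P²) - 15 = 2*P² - 15 = -15 + 2*P²)
r(w) = -7 + w^(3/2) (r(w) = -7 + w*√w = -7 + w^(3/2))
p = -7 - 14*I*√14 (p = -7 + (-14)^(3/2) = -7 - 14*I*√14 ≈ -7.0 - 52.383*I)
(-162 + f(-1))/(125 + 43) - p = (-162 + (-15 + 2*(-1)²))/(125 + 43) - (-7 - 14*I*√14) = (-162 + (-15 + 2*1))/168 + (7 + 14*I*√14) = (-162 + (-15 + 2))*(1/168) + (7 + 14*I*√14) = (-162 - 13)*(1/168) + (7 + 14*I*√14) = -175*1/168 + (7 + 14*I*√14) = -25/24 + (7 + 14*I*√14) = 143/24 + 14*I*√14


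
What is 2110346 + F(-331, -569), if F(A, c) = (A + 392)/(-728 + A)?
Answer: 2234856353/1059 ≈ 2.1103e+6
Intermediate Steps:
F(A, c) = (392 + A)/(-728 + A)
2110346 + F(-331, -569) = 2110346 + (392 - 331)/(-728 - 331) = 2110346 + 61/(-1059) = 2110346 - 1/1059*61 = 2110346 - 61/1059 = 2234856353/1059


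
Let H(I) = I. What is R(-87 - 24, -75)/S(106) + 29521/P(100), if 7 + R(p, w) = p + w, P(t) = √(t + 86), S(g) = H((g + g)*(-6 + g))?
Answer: -193/21200 + 29521*√186/186 ≈ 2164.6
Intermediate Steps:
S(g) = 2*g*(-6 + g) (S(g) = (g + g)*(-6 + g) = (2*g)*(-6 + g) = 2*g*(-6 + g))
P(t) = √(86 + t)
R(p, w) = -7 + p + w (R(p, w) = -7 + (p + w) = -7 + p + w)
R(-87 - 24, -75)/S(106) + 29521/P(100) = (-7 + (-87 - 24) - 75)/((2*106*(-6 + 106))) + 29521/(√(86 + 100)) = (-7 - 111 - 75)/((2*106*100)) + 29521/(√186) = -193/21200 + 29521*(√186/186) = -193*1/21200 + 29521*√186/186 = -193/21200 + 29521*√186/186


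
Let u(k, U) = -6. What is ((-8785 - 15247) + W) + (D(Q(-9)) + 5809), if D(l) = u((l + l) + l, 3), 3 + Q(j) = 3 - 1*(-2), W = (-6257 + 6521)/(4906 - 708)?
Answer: -38262539/2099 ≈ -18229.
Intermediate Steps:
W = 132/2099 (W = 264/4198 = 264*(1/4198) = 132/2099 ≈ 0.062887)
Q(j) = 2 (Q(j) = -3 + (3 - 1*(-2)) = -3 + (3 + 2) = -3 + 5 = 2)
D(l) = -6
((-8785 - 15247) + W) + (D(Q(-9)) + 5809) = ((-8785 - 15247) + 132/2099) + (-6 + 5809) = (-24032 + 132/2099) + 5803 = -50443036/2099 + 5803 = -38262539/2099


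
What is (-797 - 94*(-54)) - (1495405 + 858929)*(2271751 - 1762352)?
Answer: -1199295380987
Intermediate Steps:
(-797 - 94*(-54)) - (1495405 + 858929)*(2271751 - 1762352) = (-797 - 94*(-54)) - 2354334*509399 = (-797 + 5076) - 1*1199295385266 = 4279 - 1199295385266 = -1199295380987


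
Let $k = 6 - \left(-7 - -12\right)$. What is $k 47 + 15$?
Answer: $62$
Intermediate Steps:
$k = 1$ ($k = 6 - \left(-7 + 12\right) = 6 - 5 = 1$)
$k 47 + 15 = 1 \cdot 47 + 15 = 47 + 15 = 62$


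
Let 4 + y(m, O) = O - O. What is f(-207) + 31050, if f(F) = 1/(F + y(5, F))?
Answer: 6551549/211 ≈ 31050.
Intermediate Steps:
y(m, O) = -4 (y(m, O) = -4 + (O - O) = -4 + 0 = -4)
f(F) = 1/(-4 + F) (f(F) = 1/(F - 4) = 1/(-4 + F))
f(-207) + 31050 = 1/(-4 - 207) + 31050 = 1/(-211) + 31050 = -1/211 + 31050 = 6551549/211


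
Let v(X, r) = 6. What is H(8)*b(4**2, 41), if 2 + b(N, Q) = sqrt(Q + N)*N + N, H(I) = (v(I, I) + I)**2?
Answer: 2744 + 3136*sqrt(57) ≈ 26420.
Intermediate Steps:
H(I) = (6 + I)**2
b(N, Q) = -2 + N + N*sqrt(N + Q) (b(N, Q) = -2 + (sqrt(Q + N)*N + N) = -2 + (sqrt(N + Q)*N + N) = -2 + (N*sqrt(N + Q) + N) = -2 + (N + N*sqrt(N + Q)) = -2 + N + N*sqrt(N + Q))
H(8)*b(4**2, 41) = (6 + 8)**2*(-2 + 4**2 + 4**2*sqrt(4**2 + 41)) = 14**2*(-2 + 16 + 16*sqrt(16 + 41)) = 196*(-2 + 16 + 16*sqrt(57)) = 196*(14 + 16*sqrt(57)) = 2744 + 3136*sqrt(57)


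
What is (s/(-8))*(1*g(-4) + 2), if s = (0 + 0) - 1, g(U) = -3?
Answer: -⅛ ≈ -0.12500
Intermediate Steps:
s = -1 (s = 0 - 1 = -1)
(s/(-8))*(1*g(-4) + 2) = (-1/(-8))*(1*(-3) + 2) = (-⅛*(-1))*(-3 + 2) = (⅛)*(-1) = -⅛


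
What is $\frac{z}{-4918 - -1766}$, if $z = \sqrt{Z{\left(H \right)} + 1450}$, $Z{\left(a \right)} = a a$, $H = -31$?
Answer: $- \frac{\sqrt{2411}}{3152} \approx -0.015578$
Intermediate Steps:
$Z{\left(a \right)} = a^{2}$
$z = \sqrt{2411}$ ($z = \sqrt{\left(-31\right)^{2} + 1450} = \sqrt{961 + 1450} = \sqrt{2411} \approx 49.102$)
$\frac{z}{-4918 - -1766} = \frac{\sqrt{2411}}{-4918 - -1766} = \frac{\sqrt{2411}}{-4918 + 1766} = \frac{\sqrt{2411}}{-3152} = \sqrt{2411} \left(- \frac{1}{3152}\right) = - \frac{\sqrt{2411}}{3152}$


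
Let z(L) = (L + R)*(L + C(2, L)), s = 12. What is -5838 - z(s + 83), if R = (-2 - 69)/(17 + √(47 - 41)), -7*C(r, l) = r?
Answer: -28589592/1981 - 47073*√6/1981 ≈ -14490.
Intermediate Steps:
C(r, l) = -r/7
R = -71/(17 + √6) ≈ -3.6505
z(L) = (-2/7 + L)*(-1207/283 + L + 71*√6/283) (z(L) = (L + (-1207/283 + 71*√6/283))*(L - ⅐*2) = (-1207/283 + L + 71*√6/283)*(L - 2/7) = (-1207/283 + L + 71*√6/283)*(-2/7 + L) = (-2/7 + L)*(-1207/283 + L + 71*√6/283))
-5838 - z(s + 83) = -5838 - (2414/1981 + (12 + 83)² - 9015*(12 + 83)/1981 - 142*√6/1981 + 71*(12 + 83)*√6/283) = -5838 - (2414/1981 + 95² - 9015/1981*95 - 142*√6/1981 + (71/283)*95*√6) = -5838 - (2414/1981 + 9025 - 856425/1981 - 142*√6/1981 + 6745*√6/283) = -5838 - (17024514/1981 + 47073*√6/1981) = -5838 + (-17024514/1981 - 47073*√6/1981) = -28589592/1981 - 47073*√6/1981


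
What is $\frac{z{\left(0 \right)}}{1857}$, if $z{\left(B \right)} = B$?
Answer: $0$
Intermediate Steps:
$\frac{z{\left(0 \right)}}{1857} = \frac{0}{1857} = 0 \cdot \frac{1}{1857} = 0$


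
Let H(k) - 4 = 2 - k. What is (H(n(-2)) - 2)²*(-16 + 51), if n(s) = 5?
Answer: 35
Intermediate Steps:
H(k) = 6 - k (H(k) = 4 + (2 - k) = 6 - k)
(H(n(-2)) - 2)²*(-16 + 51) = ((6 - 1*5) - 2)²*(-16 + 51) = ((6 - 5) - 2)²*35 = (1 - 2)²*35 = (-1)²*35 = 1*35 = 35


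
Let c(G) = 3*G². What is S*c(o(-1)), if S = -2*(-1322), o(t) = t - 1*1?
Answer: 31728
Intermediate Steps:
o(t) = -1 + t (o(t) = t - 1 = -1 + t)
S = 2644
S*c(o(-1)) = 2644*(3*(-1 - 1)²) = 2644*(3*(-2)²) = 2644*(3*4) = 2644*12 = 31728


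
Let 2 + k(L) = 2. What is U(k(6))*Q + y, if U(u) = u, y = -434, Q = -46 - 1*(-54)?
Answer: -434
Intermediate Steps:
Q = 8 (Q = -46 + 54 = 8)
k(L) = 0 (k(L) = -2 + 2 = 0)
U(k(6))*Q + y = 0*8 - 434 = 0 - 434 = -434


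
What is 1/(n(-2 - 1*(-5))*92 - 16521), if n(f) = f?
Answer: -1/16245 ≈ -6.1557e-5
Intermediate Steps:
1/(n(-2 - 1*(-5))*92 - 16521) = 1/((-2 - 1*(-5))*92 - 16521) = 1/((-2 + 5)*92 - 16521) = 1/(3*92 - 16521) = 1/(276 - 16521) = 1/(-16245) = -1/16245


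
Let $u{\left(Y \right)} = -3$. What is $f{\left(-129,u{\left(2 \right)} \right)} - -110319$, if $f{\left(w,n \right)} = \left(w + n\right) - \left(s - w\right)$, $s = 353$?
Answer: $109705$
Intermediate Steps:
$f{\left(w,n \right)} = -353 + n + 2 w$ ($f{\left(w,n \right)} = \left(w + n\right) + \left(w - 353\right) = \left(n + w\right) + \left(w - 353\right) = \left(n + w\right) + \left(-353 + w\right) = -353 + n + 2 w$)
$f{\left(-129,u{\left(2 \right)} \right)} - -110319 = \left(-353 - 3 + 2 \left(-129\right)\right) - -110319 = \left(-353 - 3 - 258\right) + 110319 = -614 + 110319 = 109705$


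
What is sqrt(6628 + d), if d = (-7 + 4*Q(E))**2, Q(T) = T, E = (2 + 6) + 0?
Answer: sqrt(7253) ≈ 85.165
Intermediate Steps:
E = 8 (E = 8 + 0 = 8)
d = 625 (d = (-7 + 4*8)**2 = (-7 + 32)**2 = 25**2 = 625)
sqrt(6628 + d) = sqrt(6628 + 625) = sqrt(7253)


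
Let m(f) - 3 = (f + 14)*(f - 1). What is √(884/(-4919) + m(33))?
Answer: 3*√4051096559/4919 ≈ 38.818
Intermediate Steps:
m(f) = 3 + (-1 + f)*(14 + f) (m(f) = 3 + (f + 14)*(f - 1) = 3 + (14 + f)*(-1 + f) = 3 + (-1 + f)*(14 + f))
√(884/(-4919) + m(33)) = √(884/(-4919) + (-11 + 33² + 13*33)) = √(884*(-1/4919) + (-11 + 1089 + 429)) = √(-884/4919 + 1507) = √(7412049/4919) = 3*√4051096559/4919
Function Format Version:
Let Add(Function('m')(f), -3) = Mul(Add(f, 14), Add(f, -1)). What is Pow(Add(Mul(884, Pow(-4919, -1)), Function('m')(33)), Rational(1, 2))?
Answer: Mul(Rational(3, 4919), Pow(4051096559, Rational(1, 2))) ≈ 38.818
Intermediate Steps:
Function('m')(f) = Add(3, Mul(Add(-1, f), Add(14, f))) (Function('m')(f) = Add(3, Mul(Add(f, 14), Add(f, -1))) = Add(3, Mul(Add(14, f), Add(-1, f))) = Add(3, Mul(Add(-1, f), Add(14, f))))
Pow(Add(Mul(884, Pow(-4919, -1)), Function('m')(33)), Rational(1, 2)) = Pow(Add(Mul(884, Pow(-4919, -1)), Add(-11, Pow(33, 2), Mul(13, 33))), Rational(1, 2)) = Pow(Add(Mul(884, Rational(-1, 4919)), Add(-11, 1089, 429)), Rational(1, 2)) = Pow(Add(Rational(-884, 4919), 1507), Rational(1, 2)) = Pow(Rational(7412049, 4919), Rational(1, 2)) = Mul(Rational(3, 4919), Pow(4051096559, Rational(1, 2)))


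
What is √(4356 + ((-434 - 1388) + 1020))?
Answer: √3554 ≈ 59.615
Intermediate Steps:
√(4356 + ((-434 - 1388) + 1020)) = √(4356 + (-1822 + 1020)) = √(4356 - 802) = √3554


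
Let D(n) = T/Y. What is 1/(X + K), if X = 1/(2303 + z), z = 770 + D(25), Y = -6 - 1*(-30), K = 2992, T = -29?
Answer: 73723/220579240 ≈ 0.00033422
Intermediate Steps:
Y = 24 (Y = -6 + 30 = 24)
D(n) = -29/24
z = 18451/24 (z = 770 - 29/24 = 18451/24 ≈ 768.79)
X = 24/73723 (X = 1/(2303 + 18451/24) = 1/(73723/24) = 24/73723 ≈ 0.00032554)
1/(X + K) = 1/(24/73723 + 2992) = 1/(220579240/73723) = 73723/220579240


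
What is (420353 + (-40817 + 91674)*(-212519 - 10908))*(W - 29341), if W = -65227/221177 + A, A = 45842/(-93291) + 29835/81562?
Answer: 653930737434676819251024947/1961463767923 ≈ 3.3339e+14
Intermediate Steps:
A = -73509863/585307734 (A = 45842*(-1/93291) + 29835*(1/81562) = -45842/93291 + 2295/6274 = -73509863/585307734 ≈ -0.12559)
W = -4948778048579/11768782607538 (W = -65227/221177 - 73509863/585307734 = -4948778048579/11768782607538 ≈ -0.42050)
(420353 + (-40817 + 91674)*(-212519 - 10908))*(W - 29341) = (420353 + (-40817 + 91674)*(-212519 - 10908))*(-4948778048579/11768782607538 - 29341) = (420353 + 50857*(-223427))*(-345312799265821037/11768782607538) = (420353 - 11362826939)*(-345312799265821037/11768782607538) = -11362406586*(-345312799265821037/11768782607538) = 653930737434676819251024947/1961463767923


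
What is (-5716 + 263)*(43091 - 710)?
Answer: -231103593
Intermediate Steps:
(-5716 + 263)*(43091 - 710) = -5453*42381 = -231103593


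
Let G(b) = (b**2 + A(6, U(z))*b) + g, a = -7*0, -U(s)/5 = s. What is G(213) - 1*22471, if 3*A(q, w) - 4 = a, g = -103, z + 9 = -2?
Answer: 23079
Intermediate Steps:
z = -11 (z = -9 - 2 = -11)
U(s) = -5*s
a = 0
A(q, w) = 4/3 (A(q, w) = 4/3 + (1/3)*0 = 4/3 + 0 = 4/3)
G(b) = -103 + b**2 + 4*b/3 (G(b) = (b**2 + 4*b/3) - 103 = -103 + b**2 + 4*b/3)
G(213) - 1*22471 = (-103 + 213**2 + (4/3)*213) - 1*22471 = (-103 + 45369 + 284) - 22471 = 45550 - 22471 = 23079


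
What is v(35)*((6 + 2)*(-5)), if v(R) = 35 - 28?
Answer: -280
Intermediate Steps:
v(R) = 7
v(35)*((6 + 2)*(-5)) = 7*((6 + 2)*(-5)) = 7*(8*(-5)) = 7*(-40) = -280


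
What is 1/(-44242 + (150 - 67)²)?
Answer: -1/37353 ≈ -2.6772e-5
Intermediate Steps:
1/(-44242 + (150 - 67)²) = 1/(-44242 + 83²) = 1/(-44242 + 6889) = 1/(-37353) = -1/37353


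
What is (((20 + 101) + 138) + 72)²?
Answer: 109561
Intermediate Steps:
(((20 + 101) + 138) + 72)² = ((121 + 138) + 72)² = (259 + 72)² = 331² = 109561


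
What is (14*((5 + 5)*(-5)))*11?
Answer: -7700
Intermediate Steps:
(14*((5 + 5)*(-5)))*11 = (14*(10*(-5)))*11 = (14*(-50))*11 = -700*11 = -7700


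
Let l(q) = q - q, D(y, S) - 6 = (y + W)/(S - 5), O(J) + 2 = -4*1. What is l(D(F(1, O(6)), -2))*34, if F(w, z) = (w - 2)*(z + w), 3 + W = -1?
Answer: 0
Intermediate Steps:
W = -4 (W = -3 - 1 = -4)
O(J) = -6 (O(J) = -2 - 4*1 = -2 - 4 = -6)
F(w, z) = (-2 + w)*(w + z)
D(y, S) = 6 + (-4 + y)/(-5 + S) (D(y, S) = 6 + (y - 4)/(S - 5) = 6 + (-4 + y)/(-5 + S))
l(q) = 0
l(D(F(1, O(6)), -2))*34 = 0*34 = 0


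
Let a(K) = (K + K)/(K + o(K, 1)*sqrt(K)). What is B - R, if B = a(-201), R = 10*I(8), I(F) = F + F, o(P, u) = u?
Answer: -15959/101 + I*sqrt(201)/101 ≈ -158.01 + 0.14037*I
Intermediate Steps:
I(F) = 2*F
R = 160 (R = 10*(2*8) = 10*16 = 160)
a(K) = 2*K/(K + sqrt(K)) (a(K) = (K + K)/(K + 1*sqrt(K)) = (2*K)/(K + sqrt(K)) = 2*K/(K + sqrt(K)))
B = -402/(-201 + I*sqrt(201)) (B = 2*(-201)/(-201 + sqrt(-201)) = 2*(-201)/(-201 + I*sqrt(201)) = -402/(-201 + I*sqrt(201)) ≈ 1.9901 + 0.14037*I)
B - R = (201/101 + I*sqrt(201)/101) - 1*160 = (201/101 + I*sqrt(201)/101) - 160 = -15959/101 + I*sqrt(201)/101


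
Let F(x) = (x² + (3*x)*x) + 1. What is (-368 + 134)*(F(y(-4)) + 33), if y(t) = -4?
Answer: -22932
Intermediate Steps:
F(x) = 1 + 4*x² (F(x) = (x² + 3*x²) + 1 = 4*x² + 1 = 1 + 4*x²)
(-368 + 134)*(F(y(-4)) + 33) = (-368 + 134)*((1 + 4*(-4)²) + 33) = -234*((1 + 4*16) + 33) = -234*((1 + 64) + 33) = -234*(65 + 33) = -234*98 = -22932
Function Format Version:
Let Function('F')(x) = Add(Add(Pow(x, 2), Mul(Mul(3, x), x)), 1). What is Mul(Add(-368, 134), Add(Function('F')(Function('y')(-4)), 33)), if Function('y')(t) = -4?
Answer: -22932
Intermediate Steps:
Function('F')(x) = Add(1, Mul(4, Pow(x, 2))) (Function('F')(x) = Add(Add(Pow(x, 2), Mul(3, Pow(x, 2))), 1) = Add(Mul(4, Pow(x, 2)), 1) = Add(1, Mul(4, Pow(x, 2))))
Mul(Add(-368, 134), Add(Function('F')(Function('y')(-4)), 33)) = Mul(Add(-368, 134), Add(Add(1, Mul(4, Pow(-4, 2))), 33)) = Mul(-234, Add(Add(1, Mul(4, 16)), 33)) = Mul(-234, Add(Add(1, 64), 33)) = Mul(-234, Add(65, 33)) = Mul(-234, 98) = -22932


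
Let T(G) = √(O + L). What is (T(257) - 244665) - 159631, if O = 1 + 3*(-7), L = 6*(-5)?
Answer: -404296 + 5*I*√2 ≈ -4.043e+5 + 7.0711*I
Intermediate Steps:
L = -30
O = -20 (O = 1 - 21 = -20)
T(G) = 5*I*√2 (T(G) = √(-20 - 30) = √(-50) = 5*I*√2)
(T(257) - 244665) - 159631 = (5*I*√2 - 244665) - 159631 = (-244665 + 5*I*√2) - 159631 = -404296 + 5*I*√2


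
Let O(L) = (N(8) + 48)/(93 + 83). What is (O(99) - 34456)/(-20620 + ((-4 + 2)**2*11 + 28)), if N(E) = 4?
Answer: 1516051/904112 ≈ 1.6768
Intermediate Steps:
O(L) = 13/44 (O(L) = (4 + 48)/(93 + 83) = 52/176 = 52*(1/176) = 13/44)
(O(99) - 34456)/(-20620 + ((-4 + 2)**2*11 + 28)) = (13/44 - 34456)/(-20620 + ((-4 + 2)**2*11 + 28)) = -1516051/(44*(-20620 + ((-2)**2*11 + 28))) = -1516051/(44*(-20620 + (4*11 + 28))) = -1516051/(44*(-20620 + (44 + 28))) = -1516051/(44*(-20620 + 72)) = -1516051/44/(-20548) = -1516051/44*(-1/20548) = 1516051/904112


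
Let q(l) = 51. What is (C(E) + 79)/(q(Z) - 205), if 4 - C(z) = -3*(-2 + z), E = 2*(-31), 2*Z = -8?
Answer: 109/154 ≈ 0.70779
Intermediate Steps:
Z = -4 (Z = (1/2)*(-8) = -4)
E = -62
C(z) = -2 + 3*z (C(z) = 4 - (-3)*(-2 + z) = 4 - (6 - 3*z) = 4 + (-6 + 3*z) = -2 + 3*z)
(C(E) + 79)/(q(Z) - 205) = ((-2 + 3*(-62)) + 79)/(51 - 205) = ((-2 - 186) + 79)/(-154) = (-188 + 79)*(-1/154) = -109*(-1/154) = 109/154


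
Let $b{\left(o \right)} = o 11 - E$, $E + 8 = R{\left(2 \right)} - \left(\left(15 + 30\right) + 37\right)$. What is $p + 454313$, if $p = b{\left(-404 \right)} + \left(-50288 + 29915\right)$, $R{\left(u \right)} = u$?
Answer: $429584$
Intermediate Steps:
$E = -88$ ($E = -8 + \left(2 - \left(\left(15 + 30\right) + 37\right)\right) = -8 + \left(2 - \left(45 + 37\right)\right) = -8 + \left(2 - 82\right) = -8 - 80 = -88$)
$b{\left(o \right)} = 88 + 11 o$ ($b{\left(o \right)} = o 11 - -88 = 11 o + 88 = 88 + 11 o$)
$p = -24729$ ($p = \left(88 + 11 \left(-404\right)\right) + \left(-50288 + 29915\right) = \left(88 - 4444\right) - 20373 = -4356 - 20373 = -24729$)
$p + 454313 = -24729 + 454313 = 429584$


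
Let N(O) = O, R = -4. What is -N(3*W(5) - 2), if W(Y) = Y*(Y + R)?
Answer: -13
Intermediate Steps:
W(Y) = Y*(-4 + Y) (W(Y) = Y*(Y - 4) = Y*(-4 + Y))
-N(3*W(5) - 2) = -(3*(5*(-4 + 5)) - 2) = -(3*(5*1) - 2) = -(3*5 - 2) = -(15 - 2) = -1*13 = -13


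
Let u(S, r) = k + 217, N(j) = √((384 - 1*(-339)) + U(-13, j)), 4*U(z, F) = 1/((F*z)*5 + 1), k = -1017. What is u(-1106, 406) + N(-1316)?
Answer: -800 + √21161523758993/171082 ≈ -773.11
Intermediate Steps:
U(z, F) = 1/(4*(1 + 5*F*z)) (U(z, F) = 1/(4*((F*z)*5 + 1)) = 1/(4*(5*F*z + 1)) = 1/(4*(1 + 5*F*z)))
N(j) = √(723 + 1/(4*(1 - 65*j))) (N(j) = √((384 - 1*(-339)) + 1/(4*(1 + 5*j*(-13)))) = √((384 + 339) + 1/(4*(1 - 65*j))) = √(723 + 1/(4*(1 - 65*j))))
u(S, r) = -800 (u(S, r) = -1017 + 217 = -800)
u(-1106, 406) + N(-1316) = -800 + √((2893 - 187980*(-1316))/(1 - 65*(-1316)))/2 = -800 + √((2893 + 247381680)/(1 + 85540))/2 = -800 + √(247384573/85541)/2 = -800 + (√21161523758993/85541)/2 = -800 + √21161523758993/171082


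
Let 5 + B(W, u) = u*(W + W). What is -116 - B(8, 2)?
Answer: -143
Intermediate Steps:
B(W, u) = -5 + 2*W*u (B(W, u) = -5 + u*(W + W) = -5 + u*(2*W) = -5 + 2*W*u)
-116 - B(8, 2) = -116 - (-5 + 2*8*2) = -116 - (-5 + 32) = -116 - 1*27 = -116 - 27 = -143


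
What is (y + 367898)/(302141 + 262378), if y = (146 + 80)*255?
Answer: 425528/564519 ≈ 0.75379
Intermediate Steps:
y = 57630 (y = 226*255 = 57630)
(y + 367898)/(302141 + 262378) = (57630 + 367898)/(302141 + 262378) = 425528/564519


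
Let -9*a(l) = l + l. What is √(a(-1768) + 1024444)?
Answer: 2*√2305883/3 ≈ 1012.3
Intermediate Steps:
a(l) = -2*l/9 (a(l) = -(l + l)/9 = -2*l/9)
√(a(-1768) + 1024444) = √(-2/9*(-1768) + 1024444) = √(3536/9 + 1024444) = √(9223532/9) = 2*√2305883/3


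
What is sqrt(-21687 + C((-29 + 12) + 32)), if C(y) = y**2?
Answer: 7*I*sqrt(438) ≈ 146.5*I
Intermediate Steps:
sqrt(-21687 + C((-29 + 12) + 32)) = sqrt(-21687 + ((-29 + 12) + 32)**2) = sqrt(-21687 + (-17 + 32)**2) = sqrt(-21687 + 15**2) = sqrt(-21687 + 225) = sqrt(-21462) = 7*I*sqrt(438)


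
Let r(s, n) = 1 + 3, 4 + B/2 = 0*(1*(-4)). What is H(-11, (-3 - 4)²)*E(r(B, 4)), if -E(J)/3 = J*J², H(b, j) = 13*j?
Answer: -122304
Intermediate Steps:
B = -8 (B = -8 + 2*(0*(1*(-4))) = -8 + 2*(0*(-4)) = -8 + 2*0 = -8 + 0 = -8)
r(s, n) = 4
E(J) = -3*J³ (E(J) = -3*J*J² = -3*J³)
H(-11, (-3 - 4)²)*E(r(B, 4)) = (13*(-3 - 4)²)*(-3*4³) = (13*(-7)²)*(-3*64) = (13*49)*(-192) = 637*(-192) = -122304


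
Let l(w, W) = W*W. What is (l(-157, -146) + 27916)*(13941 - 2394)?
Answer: 568481904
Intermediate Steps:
l(w, W) = W²
(l(-157, -146) + 27916)*(13941 - 2394) = ((-146)² + 27916)*(13941 - 2394) = (21316 + 27916)*11547 = 49232*11547 = 568481904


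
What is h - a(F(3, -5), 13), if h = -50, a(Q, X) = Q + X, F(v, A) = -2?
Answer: -61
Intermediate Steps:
h - a(F(3, -5), 13) = -50 - (-2 + 13) = -50 - 1*11 = -50 - 11 = -61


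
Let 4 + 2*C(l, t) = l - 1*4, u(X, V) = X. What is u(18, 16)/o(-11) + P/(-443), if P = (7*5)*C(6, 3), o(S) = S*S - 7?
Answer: 1994/8417 ≈ 0.23690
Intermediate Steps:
C(l, t) = -4 + l/2 (C(l, t) = -2 + (l - 1*4)/2 = -2 + (l - 4)/2 = -2 + (-4 + l)/2 = -2 + (-2 + l/2) = -4 + l/2)
o(S) = -7 + S² (o(S) = S² - 7 = -7 + S²)
P = -35 (P = (7*5)*(-4 + (½)*6) = 35*(-4 + 3) = 35*(-1) = -35)
u(18, 16)/o(-11) + P/(-443) = 18/(-7 + (-11)²) - 35/(-443) = 18/(-7 + 121) - 35*(-1/443) = 18/114 + 35/443 = 18*(1/114) + 35/443 = 3/19 + 35/443 = 1994/8417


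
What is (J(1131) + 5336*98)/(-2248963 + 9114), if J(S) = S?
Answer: -524059/2239849 ≈ -0.23397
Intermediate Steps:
(J(1131) + 5336*98)/(-2248963 + 9114) = (1131 + 5336*98)/(-2248963 + 9114) = (1131 + 522928)/(-2239849) = 524059*(-1/2239849) = -524059/2239849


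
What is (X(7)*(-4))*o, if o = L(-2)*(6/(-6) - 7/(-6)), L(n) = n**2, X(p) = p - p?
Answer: 0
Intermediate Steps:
X(p) = 0
o = 2/3 (o = (-2)**2*(6/(-6) - 7/(-6)) = 4*(6*(-1/6) - 7*(-1/6)) = 4*(-1 + 7/6) = 4*(1/6) = 2/3 ≈ 0.66667)
(X(7)*(-4))*o = (0*(-4))*(2/3) = 0*(2/3) = 0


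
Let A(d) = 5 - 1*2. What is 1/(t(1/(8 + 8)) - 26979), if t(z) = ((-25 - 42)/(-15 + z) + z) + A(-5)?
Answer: -3824/103138833 ≈ -3.7076e-5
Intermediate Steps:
A(d) = 3 (A(d) = 5 - 2 = 3)
t(z) = 3 + z - 67/(-15 + z) (t(z) = ((-25 - 42)/(-15 + z) + z) + 3 = (-67/(-15 + z) + z) + 3 = (z - 67/(-15 + z)) + 3 = 3 + z - 67/(-15 + z))
1/(t(1/(8 + 8)) - 26979) = 1/((-112 + (1/(8 + 8))² - 12/(8 + 8))/(-15 + 1/(8 + 8)) - 26979) = 1/((-112 + (1/16)² - 12/16)/(-15 + 1/16) - 26979) = 1/((-112 + (1/16)² - 12*1/16)/(-15 + 1/16) - 26979) = 1/((-112 + 1/256 - ¾)/(-239/16) - 26979) = 1/(-16/239*(-28863/256) - 26979) = 1/(28863/3824 - 26979) = 1/(-103138833/3824) = -3824/103138833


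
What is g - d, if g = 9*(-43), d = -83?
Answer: -304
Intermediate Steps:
g = -387
g - d = -387 - 1*(-83) = -387 + 83 = -304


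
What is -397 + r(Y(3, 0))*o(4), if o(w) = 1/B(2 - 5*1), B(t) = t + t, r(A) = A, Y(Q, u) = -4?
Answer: -1189/3 ≈ -396.33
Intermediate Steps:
B(t) = 2*t
o(w) = -⅙ (o(w) = 1/(2*(2 - 5*1)) = 1/(2*(2 - 5)) = 1/(2*(-3)) = 1/(-6) = -⅙)
-397 + r(Y(3, 0))*o(4) = -397 - 4*(-⅙) = -397 + ⅔ = -1189/3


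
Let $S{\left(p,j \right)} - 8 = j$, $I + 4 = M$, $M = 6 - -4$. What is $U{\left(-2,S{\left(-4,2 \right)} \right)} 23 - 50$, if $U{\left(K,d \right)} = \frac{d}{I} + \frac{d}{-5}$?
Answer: $- \frac{173}{3} \approx -57.667$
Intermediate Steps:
$M = 10$ ($M = 6 + 4 = 10$)
$I = 6$ ($I = -4 + 10 = 6$)
$S{\left(p,j \right)} = 8 + j$
$U{\left(K,d \right)} = - \frac{d}{30}$ ($U{\left(K,d \right)} = \frac{d}{6} + \frac{d}{-5} = d \frac{1}{6} + d \left(- \frac{1}{5}\right) = \frac{d}{6} - \frac{d}{5} = - \frac{d}{30}$)
$U{\left(-2,S{\left(-4,2 \right)} \right)} 23 - 50 = - \frac{8 + 2}{30} \cdot 23 - 50 = \left(- \frac{1}{30}\right) 10 \cdot 23 - 50 = \left(- \frac{1}{3}\right) 23 - 50 = - \frac{23}{3} - 50 = - \frac{173}{3}$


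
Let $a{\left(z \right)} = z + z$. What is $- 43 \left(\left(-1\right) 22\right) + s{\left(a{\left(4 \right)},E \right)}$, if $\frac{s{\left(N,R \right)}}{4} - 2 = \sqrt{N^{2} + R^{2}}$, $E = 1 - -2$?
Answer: $954 + 4 \sqrt{73} \approx 988.18$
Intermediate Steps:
$a{\left(z \right)} = 2 z$
$E = 3$ ($E = 1 + 2 = 3$)
$s{\left(N,R \right)} = 8 + 4 \sqrt{N^{2} + R^{2}}$
$- 43 \left(\left(-1\right) 22\right) + s{\left(a{\left(4 \right)},E \right)} = - 43 \left(\left(-1\right) 22\right) + \left(8 + 4 \sqrt{\left(2 \cdot 4\right)^{2} + 3^{2}}\right) = \left(-43\right) \left(-22\right) + \left(8 + 4 \sqrt{8^{2} + 9}\right) = 946 + \left(8 + 4 \sqrt{64 + 9}\right) = 946 + \left(8 + 4 \sqrt{73}\right) = 954 + 4 \sqrt{73}$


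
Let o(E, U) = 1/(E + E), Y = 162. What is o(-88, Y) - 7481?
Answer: -1316657/176 ≈ -7481.0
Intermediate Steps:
o(E, U) = 1/(2*E)
o(-88, Y) - 7481 = (½)/(-88) - 7481 = (½)*(-1/88) - 7481 = -1/176 - 7481 = -1316657/176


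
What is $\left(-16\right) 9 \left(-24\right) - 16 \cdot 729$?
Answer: $-8208$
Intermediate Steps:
$\left(-16\right) 9 \left(-24\right) - 16 \cdot 729 = \left(-144\right) \left(-24\right) - 11664 = 3456 - 11664 = -8208$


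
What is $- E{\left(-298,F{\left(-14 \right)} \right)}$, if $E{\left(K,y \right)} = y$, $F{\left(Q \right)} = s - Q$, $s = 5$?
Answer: $-19$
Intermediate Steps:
$F{\left(Q \right)} = 5 - Q$
$- E{\left(-298,F{\left(-14 \right)} \right)} = - (5 - -14) = - (5 + 14) = \left(-1\right) 19 = -19$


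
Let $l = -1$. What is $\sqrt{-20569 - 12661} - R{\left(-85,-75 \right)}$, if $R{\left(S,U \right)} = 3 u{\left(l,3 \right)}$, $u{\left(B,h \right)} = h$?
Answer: $-9 + i \sqrt{33230} \approx -9.0 + 182.29 i$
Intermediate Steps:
$R{\left(S,U \right)} = 9$ ($R{\left(S,U \right)} = 3 \cdot 3 = 9$)
$\sqrt{-20569 - 12661} - R{\left(-85,-75 \right)} = \sqrt{-20569 - 12661} - 9 = \sqrt{-33230} - 9 = i \sqrt{33230} - 9 = -9 + i \sqrt{33230}$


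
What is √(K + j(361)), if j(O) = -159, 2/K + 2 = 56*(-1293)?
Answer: 2*I*√52104389545/36205 ≈ 12.61*I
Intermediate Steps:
K = -1/36205 (K = 2/(-2 + 56*(-1293)) = 2/(-2 - 72408) = 2/(-72410) = 2*(-1/72410) = -1/36205 ≈ -2.7620e-5)
√(K + j(361)) = √(-1/36205 - 159) = √(-5756596/36205) = 2*I*√52104389545/36205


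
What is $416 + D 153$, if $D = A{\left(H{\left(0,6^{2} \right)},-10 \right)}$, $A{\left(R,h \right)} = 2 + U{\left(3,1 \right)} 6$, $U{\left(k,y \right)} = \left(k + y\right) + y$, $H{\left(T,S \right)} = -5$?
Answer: $5312$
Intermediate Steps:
$U{\left(k,y \right)} = k + 2 y$
$A{\left(R,h \right)} = 32$ ($A{\left(R,h \right)} = 2 + \left(3 + 2 \cdot 1\right) 6 = 2 + \left(3 + 2\right) 6 = 2 + 5 \cdot 6 = 2 + 30 = 32$)
$D = 32$
$416 + D 153 = 416 + 32 \cdot 153 = 416 + 4896 = 5312$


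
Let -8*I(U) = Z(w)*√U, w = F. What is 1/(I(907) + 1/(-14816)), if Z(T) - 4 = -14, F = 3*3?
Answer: 14816/311092292799 + 274392320*√907/311092292799 ≈ 0.026564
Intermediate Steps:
F = 9
w = 9
Z(T) = -10 (Z(T) = 4 - 14 = -10)
I(U) = 5*√U/4 (I(U) = -(-5)*√U/4 = 5*√U/4)
1/(I(907) + 1/(-14816)) = 1/(5*√907/4 + 1/(-14816)) = 1/(5*√907/4 - 1/14816) = 1/(-1/14816 + 5*√907/4)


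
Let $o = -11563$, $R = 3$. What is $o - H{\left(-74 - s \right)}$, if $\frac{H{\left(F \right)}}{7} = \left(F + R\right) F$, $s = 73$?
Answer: $-159739$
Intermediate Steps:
$H{\left(F \right)} = 7 F \left(3 + F\right)$ ($H{\left(F \right)} = 7 \left(F + 3\right) F = 7 \left(3 + F\right) F = 7 F \left(3 + F\right)$)
$o - H{\left(-74 - s \right)} = -11563 - 7 \left(-74 - 73\right) \left(3 - 147\right) = -11563 - 7 \left(-147\right) \left(3 - 147\right) = -11563 - 7 \left(-147\right) \left(-144\right) = -11563 - 148176 = -159739$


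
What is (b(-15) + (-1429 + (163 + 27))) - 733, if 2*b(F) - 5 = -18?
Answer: -3957/2 ≈ -1978.5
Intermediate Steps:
b(F) = -13/2 (b(F) = 5/2 + (½)*(-18) = 5/2 - 9 = -13/2)
(b(-15) + (-1429 + (163 + 27))) - 733 = (-13/2 + (-1429 + (163 + 27))) - 733 = (-13/2 + (-1429 + 190)) - 733 = (-13/2 - 1239) - 733 = -2491/2 - 733 = -3957/2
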